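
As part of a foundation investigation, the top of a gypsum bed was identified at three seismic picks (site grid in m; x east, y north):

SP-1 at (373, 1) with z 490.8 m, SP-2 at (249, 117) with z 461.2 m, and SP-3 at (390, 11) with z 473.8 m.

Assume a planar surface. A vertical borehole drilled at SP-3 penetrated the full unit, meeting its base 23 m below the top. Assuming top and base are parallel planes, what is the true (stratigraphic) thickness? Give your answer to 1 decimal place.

Two edge vectors: SP-1→SP-2 = (-124, 116, -29.6), SP-1→SP-3 = (17, 10, -17).
Normal n = (SP-1→SP-2) × (SP-1→SP-3) = (-1676, -2611.2, -3212).
So ∂z/∂x = −n_x/n_z = −0.52179 and ∂z/∂y = −n_y/n_z = −0.81295.
|∇z| = √(a²+b²) = 0.96600, so dip δ = arctan(0.96600) = 44.01°.
True thickness = vertical thickness × cos δ = 23 × cos 44.01° = 16.5 m.

16.5 m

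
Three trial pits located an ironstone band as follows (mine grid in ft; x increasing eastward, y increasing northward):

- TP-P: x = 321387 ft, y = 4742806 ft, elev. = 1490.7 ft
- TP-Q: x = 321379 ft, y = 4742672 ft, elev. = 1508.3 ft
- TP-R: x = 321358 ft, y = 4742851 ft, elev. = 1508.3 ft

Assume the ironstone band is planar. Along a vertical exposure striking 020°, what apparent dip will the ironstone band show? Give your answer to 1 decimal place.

18.5°

Two edge vectors: TP-P→TP-Q = (-8, -134, 17.6), TP-P→TP-R = (-29, 45, 17.6).
Normal n = (TP-P→TP-Q) × (TP-P→TP-R) = (-3150.4, -369.6, -4246).
So ∂z/∂x = −n_x/n_z = −0.74197 and ∂z/∂y = −n_y/n_z = −0.08705.
Unit vector along 020° is (sin 20°, cos 20°) = (0.3420, 0.9397).
Slope in that direction = a·(0.3420) + b·(0.9397) = −0.33557.
Apparent dip = arctan|0.33557| = 18.5° (true dip is 36.8°, so apparent ≤ true as expected).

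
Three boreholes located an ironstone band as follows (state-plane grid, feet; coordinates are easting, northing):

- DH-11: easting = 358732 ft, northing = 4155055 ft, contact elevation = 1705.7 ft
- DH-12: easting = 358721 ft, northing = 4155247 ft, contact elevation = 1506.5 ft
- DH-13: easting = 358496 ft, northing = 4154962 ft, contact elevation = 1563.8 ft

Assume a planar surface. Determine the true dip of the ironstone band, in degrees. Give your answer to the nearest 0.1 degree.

54.3°

Two edge vectors: DH-11→DH-12 = (-11, 192, -199.2), DH-11→DH-13 = (-236, -93, -141.9).
Normal n = (DH-11→DH-12) × (DH-11→DH-13) = (-45770.4, 45450.3, 46335).
So ∂z/∂easting = −n_x/n_z = 0.98781 and ∂z/∂northing = −n_y/n_z = −0.98091.
Gradient magnitude |∇z| = √(a² + b²) = √(0.97578 + 0.96218) = 1.39210.
True dip = arctan(1.39210) = 54.3°, dipping toward NW (azimuth ≈ 315°).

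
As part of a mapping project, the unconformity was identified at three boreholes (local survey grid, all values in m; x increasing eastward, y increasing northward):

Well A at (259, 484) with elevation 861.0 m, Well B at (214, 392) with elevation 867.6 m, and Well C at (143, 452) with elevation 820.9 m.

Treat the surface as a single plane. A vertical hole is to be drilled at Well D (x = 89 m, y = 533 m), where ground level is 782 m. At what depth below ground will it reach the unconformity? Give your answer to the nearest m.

Two edge vectors: Well A→Well B = (-45, -92, 6.6), Well A→Well C = (-116, -32, -40.1).
Normal n = (Well A→Well B) × (Well A→Well C) = (3900.4, -2570.1, -9232).
So ∂z/∂x = −n_x/n_z = 0.42249 and ∂z/∂y = −n_y/n_z = −0.27839.
Intercept c from Well A: 861 − 109.42 + 134.74 = 886.32.
At (89, 533): z_contact = 37.6 − 148.4 + 886.32 = 775.5 m.
Depth below ground = 782 − 775.5 = 6 m.

6 m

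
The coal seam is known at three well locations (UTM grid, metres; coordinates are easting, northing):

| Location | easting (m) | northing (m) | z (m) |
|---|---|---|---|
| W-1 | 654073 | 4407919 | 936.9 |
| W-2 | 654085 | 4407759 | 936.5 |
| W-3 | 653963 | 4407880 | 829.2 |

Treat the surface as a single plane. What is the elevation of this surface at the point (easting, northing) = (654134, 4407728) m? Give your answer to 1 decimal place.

980.9 m

Two edge vectors: W-1→W-2 = (12, -160, -0.4), W-1→W-3 = (-110, -39, -107.7).
Normal n = (W-1→W-2) × (W-1→W-3) = (17216.4, 1336.4, -18068).
So ∂z/∂easting = −n_x/n_z = 0.952866947 and ∂z/∂northing = −n_y/n_z = 0.073965021.
Intercept c from W-1: 936.9 − 623244.54 − 326031.82 = −948339.46.
At (654134, 4407728): z = 623302.7 + 326017.7 − 948339.46 = 980.9 m.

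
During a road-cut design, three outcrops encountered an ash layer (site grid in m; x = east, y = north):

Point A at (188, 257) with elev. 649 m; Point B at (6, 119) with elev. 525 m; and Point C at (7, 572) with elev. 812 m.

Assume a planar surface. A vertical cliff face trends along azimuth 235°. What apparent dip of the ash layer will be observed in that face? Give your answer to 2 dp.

Two edge vectors: Point A→Point B = (-182, -138, -124), Point A→Point C = (-181, 315, 163).
Normal n = (Point A→Point B) × (Point A→Point C) = (16566, 52110, -82308).
So ∂z/∂x = −n_x/n_z = 0.20127 and ∂z/∂y = −n_y/n_z = 0.63311.
Unit vector along 235° is (sin 235°, cos 235°) = (-0.8192, -0.5736).
Slope in that direction = a·(-0.8192) + b·(-0.5736) = −0.52801.
Apparent dip = arctan|0.52801| = 27.83° (true dip is 33.6°, so apparent ≤ true as expected).

27.83°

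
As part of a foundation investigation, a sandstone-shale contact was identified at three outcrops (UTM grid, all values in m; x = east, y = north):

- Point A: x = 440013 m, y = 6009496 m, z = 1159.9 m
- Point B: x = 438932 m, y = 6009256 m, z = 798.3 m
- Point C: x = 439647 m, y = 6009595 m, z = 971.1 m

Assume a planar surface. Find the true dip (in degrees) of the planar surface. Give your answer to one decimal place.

Two edge vectors: Point A→Point B = (-1081, -240, -361.6), Point A→Point C = (-366, 99, -188.8).
Normal n = (Point A→Point B) × (Point A→Point C) = (81110.4, -71747.2, -194859).
So ∂z/∂x = −n_x/n_z = 0.41625 and ∂z/∂y = −n_y/n_z = −0.36820.
Gradient magnitude |∇z| = √(a² + b²) = √(0.17327 + 0.13557) = 0.55573.
True dip = arctan(0.55573) = 29.1°, dipping toward NW (azimuth ≈ 311°).

29.1°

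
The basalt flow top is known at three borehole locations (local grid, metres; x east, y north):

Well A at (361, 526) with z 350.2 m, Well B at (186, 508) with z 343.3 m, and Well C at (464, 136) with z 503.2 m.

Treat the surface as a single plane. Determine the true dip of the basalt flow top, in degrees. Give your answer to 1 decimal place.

20.8°

Two edge vectors: Well A→Well B = (-175, -18, -6.9), Well A→Well C = (103, -390, 153).
Normal n = (Well A→Well B) × (Well A→Well C) = (-5445, 26064.3, 70104).
So ∂z/∂x = −n_x/n_z = 0.07767 and ∂z/∂y = −n_y/n_z = −0.37179.
Gradient magnitude |∇z| = √(a² + b²) = √(0.00603 + 0.13823) = 0.37982.
True dip = arctan(0.37982) = 20.8°, dipping toward NNW (azimuth ≈ 348°).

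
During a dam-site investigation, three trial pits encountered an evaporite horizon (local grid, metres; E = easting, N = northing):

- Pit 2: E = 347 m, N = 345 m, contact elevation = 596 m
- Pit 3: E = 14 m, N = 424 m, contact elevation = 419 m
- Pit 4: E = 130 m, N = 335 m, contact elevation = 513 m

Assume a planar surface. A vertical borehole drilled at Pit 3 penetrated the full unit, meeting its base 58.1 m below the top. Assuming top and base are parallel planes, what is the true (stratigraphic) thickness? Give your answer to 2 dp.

48.38 m

Two edge vectors: Pit 2→Pit 3 = (-333, 79, -177), Pit 2→Pit 4 = (-217, -10, -83).
Normal n = (Pit 2→Pit 3) × (Pit 2→Pit 4) = (-8327, 10770, 20473).
So ∂z/∂E = −n_x/n_z = 0.40673 and ∂z/∂N = −n_y/n_z = −0.52606.
|∇z| = √(a²+b²) = 0.66496, so dip δ = arctan(0.66496) = 33.62°.
True thickness = vertical thickness × cos δ = 58.1 × cos 33.62° = 48.38 m.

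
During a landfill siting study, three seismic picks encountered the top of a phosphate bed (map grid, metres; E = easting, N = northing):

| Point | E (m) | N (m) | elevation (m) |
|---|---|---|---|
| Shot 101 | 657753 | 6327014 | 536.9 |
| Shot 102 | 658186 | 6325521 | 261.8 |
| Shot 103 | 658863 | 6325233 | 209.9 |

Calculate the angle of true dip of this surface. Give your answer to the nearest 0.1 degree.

Two edge vectors: Shot 101→Shot 102 = (433, -1493, -275.1), Shot 101→Shot 103 = (1110, -1781, -327).
Normal n = (Shot 101→Shot 102) × (Shot 101→Shot 103) = (-1742.1, -163770, 886057).
So ∂z/∂E = −n_x/n_z = 0.00197 and ∂z/∂N = −n_y/n_z = 0.18483.
Gradient magnitude |∇z| = √(a² + b²) = √(0.00000 + 0.03416) = 0.18484.
True dip = arctan(0.18484) = 10.5°, dipping toward S (azimuth ≈ 181°).

10.5°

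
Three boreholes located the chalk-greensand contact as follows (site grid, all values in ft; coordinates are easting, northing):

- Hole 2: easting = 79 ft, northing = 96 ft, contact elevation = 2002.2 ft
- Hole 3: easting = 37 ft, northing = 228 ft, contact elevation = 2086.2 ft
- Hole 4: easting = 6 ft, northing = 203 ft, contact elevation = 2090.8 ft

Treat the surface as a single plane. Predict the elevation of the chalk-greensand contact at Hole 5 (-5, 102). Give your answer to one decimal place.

2049.2 ft

Let the plane be z = a·easting + b·northing + c.
Hole 3−Hole 2: −42a + 132b = 84;  Hole 4−Hole 2: −73a + 107b = 88.6.
Solving gives a = −0.52649, b = 0.46884.
Then c = 2002.2 − a·79 − b·96 = 1998.78.
At (-5, 102): z = 2.6 + 47.8 + 1998.78 = 2049.2 ft.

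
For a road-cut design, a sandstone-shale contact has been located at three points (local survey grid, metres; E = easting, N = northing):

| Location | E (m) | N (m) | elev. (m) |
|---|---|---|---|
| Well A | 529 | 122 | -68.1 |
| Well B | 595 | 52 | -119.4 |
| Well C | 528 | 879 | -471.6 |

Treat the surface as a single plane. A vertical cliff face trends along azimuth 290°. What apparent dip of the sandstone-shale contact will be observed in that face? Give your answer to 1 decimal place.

Two edge vectors: Well A→Well B = (66, -70, -51.3), Well A→Well C = (-1, 757, -403.5).
Normal n = (Well A→Well B) × (Well A→Well C) = (67079.1, 26682.3, 49892).
So ∂z/∂E = −n_x/n_z = −1.34449 and ∂z/∂N = −n_y/n_z = −0.53480.
Unit vector along 290° is (sin 290°, cos 290°) = (-0.9397, 0.3420).
Slope in that direction = a·(-0.9397) + b·(0.3420) = 1.08049.
Apparent dip = arctan|1.08049| = 47.2° (true dip is 55.4°, so apparent ≤ true as expected).

47.2°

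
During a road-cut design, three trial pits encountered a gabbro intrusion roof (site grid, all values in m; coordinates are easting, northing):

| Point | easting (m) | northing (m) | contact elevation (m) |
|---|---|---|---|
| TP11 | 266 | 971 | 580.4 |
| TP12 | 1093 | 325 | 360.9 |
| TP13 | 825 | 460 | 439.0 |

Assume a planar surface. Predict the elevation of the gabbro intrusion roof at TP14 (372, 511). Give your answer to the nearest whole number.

Two edge vectors: TP11→TP12 = (827, -646, -219.5), TP11→TP13 = (559, -511, -141.4).
Normal n = (TP11→TP12) × (TP11→TP13) = (-20820.1, -5762.7, -61483).
So ∂z/∂easting = −n_x/n_z = −0.33863 and ∂z/∂northing = −n_y/n_z = −0.09373.
Intercept c from TP11: 580.4 + 90.08 + 91.01 = 761.49.
At (372, 511): z = −126.0 − 47.9 + 761.49 = 587.6 m.

588 m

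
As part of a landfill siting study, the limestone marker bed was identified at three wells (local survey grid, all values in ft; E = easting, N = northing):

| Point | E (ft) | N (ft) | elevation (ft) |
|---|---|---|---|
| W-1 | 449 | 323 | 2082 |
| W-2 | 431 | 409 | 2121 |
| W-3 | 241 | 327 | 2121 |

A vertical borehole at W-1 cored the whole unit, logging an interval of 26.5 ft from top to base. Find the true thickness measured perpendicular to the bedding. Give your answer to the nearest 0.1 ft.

24.1 ft

Let the plane be z = a·E + b·N + c.
W-2−W-1: −18a + 86b = 39;  W-3−W-1: −208a + 4b = 39.
Solving gives a = −0.17950, b = 0.41592.
|∇z| = √(a²+b²) = 0.45300, so dip δ = arctan(0.45300) = 24.37°.
True thickness = vertical thickness × cos δ = 26.5 × cos 24.37° = 24.1 ft.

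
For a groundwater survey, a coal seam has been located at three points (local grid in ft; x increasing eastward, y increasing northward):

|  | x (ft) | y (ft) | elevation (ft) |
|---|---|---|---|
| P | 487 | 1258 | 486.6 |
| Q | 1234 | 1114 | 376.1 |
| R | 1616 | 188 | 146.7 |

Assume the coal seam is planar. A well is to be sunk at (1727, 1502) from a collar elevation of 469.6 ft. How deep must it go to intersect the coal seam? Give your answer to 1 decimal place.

Let the plane be z = a·x + b·y + c.
Q−P: 747a − 144b = −110.5;  R−P: 1129a − 1070b = −339.9.
Solving gives a = −0.108823, b = 0.202840.
Then c = 486.6 − a·487 − b·1258 = 284.42.
At (1727, 1502): z_contact = −187.94 + 304.67 + 284.42 = 401.15 ft.
Depth below ground = 469.6 − 401.15 = 68.4 ft.

68.4 ft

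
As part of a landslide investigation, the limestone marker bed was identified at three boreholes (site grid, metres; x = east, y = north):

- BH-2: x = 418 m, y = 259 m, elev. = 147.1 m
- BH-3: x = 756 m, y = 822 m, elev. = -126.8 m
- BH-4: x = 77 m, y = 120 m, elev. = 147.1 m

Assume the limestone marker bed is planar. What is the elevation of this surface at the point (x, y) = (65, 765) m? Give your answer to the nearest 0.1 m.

-271.5 m

Let the plane be z = a·x + b·y + c.
BH-3−BH-2: 338a + 563b = −273.9;  BH-4−BH-2: −341a − 139b = 0.
Solving gives a = 0.26256, b = −0.64413.
Then c = 147.1 − a·418 − b·259 = 204.18.
At (65, 765): z = 17.1 − 492.8 + 204.18 = -271.5 m.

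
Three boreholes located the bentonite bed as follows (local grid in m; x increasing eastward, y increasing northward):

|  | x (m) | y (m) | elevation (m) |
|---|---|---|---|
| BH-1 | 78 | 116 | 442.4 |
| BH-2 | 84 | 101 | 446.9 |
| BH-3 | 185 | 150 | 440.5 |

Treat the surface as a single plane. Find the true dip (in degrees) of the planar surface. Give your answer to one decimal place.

Two edge vectors: BH-1→BH-2 = (6, -15, 4.5), BH-1→BH-3 = (107, 34, -1.9).
Normal n = (BH-1→BH-2) × (BH-1→BH-3) = (-124.5, 492.9, 1809).
So ∂z/∂x = −n_x/n_z = 0.06882 and ∂z/∂y = −n_y/n_z = −0.27247.
Gradient magnitude |∇z| = √(a² + b²) = √(0.00474 + 0.07424) = 0.28103.
True dip = arctan(0.28103) = 15.7°, dipping toward NNW (azimuth ≈ 346°).

15.7°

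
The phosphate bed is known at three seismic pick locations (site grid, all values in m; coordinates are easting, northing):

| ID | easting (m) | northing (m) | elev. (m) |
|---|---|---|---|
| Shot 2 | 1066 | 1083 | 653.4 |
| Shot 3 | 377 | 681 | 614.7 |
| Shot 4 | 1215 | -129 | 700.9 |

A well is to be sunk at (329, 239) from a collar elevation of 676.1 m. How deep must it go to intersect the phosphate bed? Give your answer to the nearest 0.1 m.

Let the plane be z = a·easting + b·northing + c.
Shot 3−Shot 2: −689a − 402b = −38.7;  Shot 4−Shot 2: 149a − 1212b = 47.5.
Solving gives a = 0.073745, b = −0.030125.
Then c = 653.4 − a·1066 − b·1083 = 607.41.
At (329, 239): z_contact = 24.26 − 7.20 + 607.41 = 624.48 m.
Depth below ground = 676.1 − 624.48 = 51.6 m.

51.6 m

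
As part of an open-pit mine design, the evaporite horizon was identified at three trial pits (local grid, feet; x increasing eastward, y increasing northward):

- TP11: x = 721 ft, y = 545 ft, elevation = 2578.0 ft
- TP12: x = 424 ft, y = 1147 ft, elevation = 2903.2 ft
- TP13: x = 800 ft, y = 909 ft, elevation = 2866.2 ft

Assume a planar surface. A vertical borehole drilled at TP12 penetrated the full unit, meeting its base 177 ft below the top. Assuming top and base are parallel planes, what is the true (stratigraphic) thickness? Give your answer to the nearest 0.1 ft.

Two edge vectors: TP11→TP12 = (-297, 602, 325.2), TP11→TP13 = (79, 364, 288.2).
Normal n = (TP11→TP12) × (TP11→TP13) = (55123.6, 111286.2, -155666).
So ∂z/∂x = −n_x/n_z = 0.35411 and ∂z/∂y = −n_y/n_z = 0.71490.
|∇z| = √(a²+b²) = 0.79780, so dip δ = arctan(0.79780) = 38.58°.
True thickness = vertical thickness × cos δ = 177 × cos 38.58° = 138.4 ft.

138.4 ft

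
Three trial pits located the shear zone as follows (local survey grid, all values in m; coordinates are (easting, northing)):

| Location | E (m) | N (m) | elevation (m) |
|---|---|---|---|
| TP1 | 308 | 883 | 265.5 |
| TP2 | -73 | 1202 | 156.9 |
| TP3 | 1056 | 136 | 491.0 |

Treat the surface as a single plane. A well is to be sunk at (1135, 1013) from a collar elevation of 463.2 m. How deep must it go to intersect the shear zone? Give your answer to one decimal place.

Two edge vectors: TP1→TP2 = (-381, 319, -108.6), TP1→TP3 = (748, -747, 225.5).
Normal n = (TP1→TP2) × (TP1→TP3) = (-9189.7, 4682.7, 45995).
So ∂z/∂E = −n_x/n_z = 0.199798 and ∂z/∂N = −n_y/n_z = −0.101809.
Intercept c from TP1: 265.5 − 61.54 + 89.90 = 293.86.
At (1135, 1013): z_contact = 226.77 − 103.13 + 293.86 = 417.50 m.
Depth below ground = 463.2 − 417.50 = 45.7 m.

45.7 m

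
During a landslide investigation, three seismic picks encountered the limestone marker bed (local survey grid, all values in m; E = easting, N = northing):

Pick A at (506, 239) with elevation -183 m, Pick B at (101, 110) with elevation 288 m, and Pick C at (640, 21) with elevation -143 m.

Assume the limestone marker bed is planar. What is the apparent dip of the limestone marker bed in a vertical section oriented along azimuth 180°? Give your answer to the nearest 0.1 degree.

Two edge vectors: Pick A→Pick B = (-405, -129, 471), Pick A→Pick C = (134, -218, 40).
Normal n = (Pick A→Pick B) × (Pick A→Pick C) = (97518, 79314, 105576).
So ∂z/∂E = −n_x/n_z = −0.92368 and ∂z/∂N = −n_y/n_z = −0.75125.
Unit vector along 180° is (sin 180°, cos 180°) = (0.0000, -1.0000).
Slope in that direction = a·(0.0000) + b·(-1.0000) = 0.75125.
Apparent dip = arctan|0.75125| = 36.9° (true dip is 50.0°, so apparent ≤ true as expected).

36.9°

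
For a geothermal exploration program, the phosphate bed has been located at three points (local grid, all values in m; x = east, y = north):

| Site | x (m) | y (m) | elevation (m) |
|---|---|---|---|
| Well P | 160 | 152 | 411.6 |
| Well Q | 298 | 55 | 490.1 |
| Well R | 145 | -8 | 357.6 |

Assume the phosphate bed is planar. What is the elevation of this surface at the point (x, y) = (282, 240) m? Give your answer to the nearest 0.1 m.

Let the plane be z = a·x + b·y + c.
Well Q−Well P: 138a − 97b = 78.5;  Well R−Well P: −15a − 160b = −54.
Solving gives a = 0.75624, b = 0.26660.
Then c = 411.6 − a·160 − b·152 = 250.08.
At (282, 240): z = 213.3 + 64.0 + 250.08 = 527.3 m.

527.3 m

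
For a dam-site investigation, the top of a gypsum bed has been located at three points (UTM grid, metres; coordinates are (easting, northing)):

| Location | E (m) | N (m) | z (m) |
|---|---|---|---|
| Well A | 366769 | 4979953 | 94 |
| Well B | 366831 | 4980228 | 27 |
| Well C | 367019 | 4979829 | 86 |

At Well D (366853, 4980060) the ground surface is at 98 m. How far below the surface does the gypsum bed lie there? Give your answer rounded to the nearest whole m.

Two edge vectors: Well A→Well B = (62, 275, -67), Well A→Well C = (250, -124, -8).
Normal n = (Well A→Well B) × (Well A→Well C) = (-10508, -16254, -76438).
So ∂z/∂E = −n_x/n_z = −0.13747089 and ∂z/∂N = −n_y/n_z = −0.21264293.
Intercept c from Well A: 94 + 50420.06 + 1058951.78 = 1109465.84.
At (366853, 4980060): z_contact = −50431.6 − 1058974.5 + 1109465.84 = 59.7 m.
Depth below ground = 98 − 59.7 = 38 m.

38 m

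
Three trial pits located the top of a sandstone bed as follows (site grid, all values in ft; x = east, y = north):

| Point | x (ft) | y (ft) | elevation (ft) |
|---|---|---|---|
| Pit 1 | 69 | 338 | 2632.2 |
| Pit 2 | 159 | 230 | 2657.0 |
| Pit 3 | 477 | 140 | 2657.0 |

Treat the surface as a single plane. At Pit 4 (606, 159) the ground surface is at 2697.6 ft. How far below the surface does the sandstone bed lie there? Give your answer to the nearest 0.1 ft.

Let the plane be z = a·x + b·y + c.
Pit 2−Pit 1: 90a − 108b = 24.8;  Pit 3−Pit 1: 408a − 198b = 24.8.
Solving gives a = −0.08505, b = −0.30050.
Then c = 2632.2 − a·69 − b·338 = 2739.64.
At (606, 159): z_contact = −51.54 − 47.78 + 2739.64 = 2640.32 ft.
Depth below ground = 2697.6 − 2640.32 = 57.3 ft.

57.3 ft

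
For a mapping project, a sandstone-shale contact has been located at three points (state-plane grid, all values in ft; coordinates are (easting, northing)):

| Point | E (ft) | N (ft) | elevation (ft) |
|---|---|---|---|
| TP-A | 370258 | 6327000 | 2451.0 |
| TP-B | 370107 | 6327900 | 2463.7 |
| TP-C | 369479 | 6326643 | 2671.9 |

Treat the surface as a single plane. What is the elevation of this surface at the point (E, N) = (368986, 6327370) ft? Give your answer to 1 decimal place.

Let the plane be z = a·E + b·N + c.
TP-B−TP-A: −151a + 900b = 12.7;  TP-C−TP-A: −779a − 357b = 220.9.
Solving gives a = −0.269327172, b = −0.031076003.
Then c = 2451 − a·370258 − b·6327000 = 298789.41.
At (368986, 6327370): z = −99378.0 − 196629.4 + 298789.41 = 2782.1 ft.

2782.1 ft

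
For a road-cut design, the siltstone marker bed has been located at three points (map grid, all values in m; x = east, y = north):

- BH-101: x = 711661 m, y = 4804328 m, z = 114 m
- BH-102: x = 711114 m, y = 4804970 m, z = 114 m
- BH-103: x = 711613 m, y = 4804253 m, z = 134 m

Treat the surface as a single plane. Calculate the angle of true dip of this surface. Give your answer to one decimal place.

Two edge vectors: BH-101→BH-102 = (-547, 642, 0), BH-101→BH-103 = (-48, -75, 20).
Normal n = (BH-101→BH-102) × (BH-101→BH-103) = (12840, 10940, 71841).
So ∂z/∂x = −n_x/n_z = −0.17873 and ∂z/∂y = −n_y/n_z = −0.15228.
Gradient magnitude |∇z| = √(a² + b²) = √(0.03194 + 0.02319) = 0.23480.
True dip = arctan(0.23480) = 13.2°, dipping toward NE (azimuth ≈ 050°).

13.2°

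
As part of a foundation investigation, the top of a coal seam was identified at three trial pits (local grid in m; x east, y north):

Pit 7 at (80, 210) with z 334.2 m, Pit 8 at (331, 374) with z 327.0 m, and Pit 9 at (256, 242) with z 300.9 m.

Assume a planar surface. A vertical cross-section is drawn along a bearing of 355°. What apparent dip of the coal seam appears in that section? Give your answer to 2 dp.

Two edge vectors: Pit 7→Pit 8 = (251, 164, -7.2), Pit 7→Pit 9 = (176, 32, -33.3).
Normal n = (Pit 7→Pit 8) × (Pit 7→Pit 9) = (-5230.8, 7091.1, -20832).
So ∂z/∂x = −n_x/n_z = −0.25109 and ∂z/∂y = −n_y/n_z = 0.34039.
Unit vector along 355° is (sin 355°, cos 355°) = (-0.0872, 0.9962).
Slope in that direction = a·(-0.0872) + b·(0.9962) = 0.36098.
Apparent dip = arctan|0.36098| = 19.85° (true dip is 22.9°, so apparent ≤ true as expected).

19.85°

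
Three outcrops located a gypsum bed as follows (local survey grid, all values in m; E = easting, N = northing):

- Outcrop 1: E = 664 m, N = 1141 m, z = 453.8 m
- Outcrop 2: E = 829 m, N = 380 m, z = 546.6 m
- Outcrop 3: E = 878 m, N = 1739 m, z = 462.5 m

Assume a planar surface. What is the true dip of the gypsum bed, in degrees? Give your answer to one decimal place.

13.9°

Two edge vectors: Outcrop 1→Outcrop 2 = (165, -761, 92.8), Outcrop 1→Outcrop 3 = (214, 598, 8.7).
Normal n = (Outcrop 1→Outcrop 2) × (Outcrop 1→Outcrop 3) = (-62115.1, 18423.7, 261524).
So ∂z/∂E = −n_x/n_z = 0.23751 and ∂z/∂N = −n_y/n_z = −0.07045.
Gradient magnitude |∇z| = √(a² + b²) = √(0.05641 + 0.00496) = 0.24774.
True dip = arctan(0.24774) = 13.9°, dipping toward WNW (azimuth ≈ 287°).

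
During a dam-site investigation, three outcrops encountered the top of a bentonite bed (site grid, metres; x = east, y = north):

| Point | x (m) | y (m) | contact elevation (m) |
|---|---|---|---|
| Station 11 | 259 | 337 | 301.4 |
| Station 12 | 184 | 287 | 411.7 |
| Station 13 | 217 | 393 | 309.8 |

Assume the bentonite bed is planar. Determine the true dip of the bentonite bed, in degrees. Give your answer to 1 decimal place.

Two edge vectors: Station 11→Station 12 = (-75, -50, 110.3), Station 11→Station 13 = (-42, 56, 8.4).
Normal n = (Station 11→Station 12) × (Station 11→Station 13) = (-6596.8, -4002.6, -6300).
So ∂z/∂x = −n_x/n_z = −1.04711 and ∂z/∂y = −n_y/n_z = −0.63533.
Gradient magnitude |∇z| = √(a² + b²) = √(1.09644 + 0.40365) = 1.22478.
True dip = arctan(1.22478) = 50.8°, dipping toward ENE (azimuth ≈ 059°).

50.8°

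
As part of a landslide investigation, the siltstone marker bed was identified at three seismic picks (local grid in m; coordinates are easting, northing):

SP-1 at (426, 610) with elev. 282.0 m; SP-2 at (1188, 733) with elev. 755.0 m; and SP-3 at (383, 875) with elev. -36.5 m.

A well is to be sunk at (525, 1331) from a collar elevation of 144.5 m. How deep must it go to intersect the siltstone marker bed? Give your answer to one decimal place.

Two edge vectors: SP-1→SP-2 = (762, 123, 473), SP-1→SP-3 = (-43, 265, -318.5).
Normal n = (SP-1→SP-2) × (SP-1→SP-3) = (-164520.5, 222358, 207219).
So ∂z/∂easting = −n_x/n_z = 0.793945 and ∂z/∂northing = −n_y/n_z = −1.073058.
Intercept c from SP-1: 282 − 338.22 + 654.57 = 598.34.
At (525, 1331): z_contact = 416.82 − 1428.24 + 598.34 = -413.07 m.
Depth below ground = 144.5 − (-413.07) = 557.6 m.

557.6 m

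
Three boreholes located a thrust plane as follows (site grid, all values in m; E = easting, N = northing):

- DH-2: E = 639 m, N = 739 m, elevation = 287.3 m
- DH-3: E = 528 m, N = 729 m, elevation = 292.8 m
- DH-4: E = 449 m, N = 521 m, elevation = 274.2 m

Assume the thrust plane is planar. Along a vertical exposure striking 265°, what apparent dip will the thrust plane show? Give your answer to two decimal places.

2.84°

Let the plane be z = a·E + b·N + c.
DH-3−DH-2: −111a − 10b = 5.5;  DH-4−DH-2: −190a − 218b = −13.1.
Solving gives a = −0.05965, b = 0.11208.
Unit vector along 265° is (sin 265°, cos 265°) = (-0.9962, -0.0872).
Slope in that direction = a·(-0.9962) + b·(-0.0872) = 0.04965.
Apparent dip = arctan|0.04965| = 2.84° (true dip is 7.2°, so apparent ≤ true as expected).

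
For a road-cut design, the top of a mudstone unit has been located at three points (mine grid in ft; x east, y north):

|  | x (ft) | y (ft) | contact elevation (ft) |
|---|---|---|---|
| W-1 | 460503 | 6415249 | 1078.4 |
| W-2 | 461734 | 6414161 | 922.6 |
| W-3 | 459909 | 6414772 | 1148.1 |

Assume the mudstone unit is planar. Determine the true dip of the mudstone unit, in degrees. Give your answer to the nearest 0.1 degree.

Two edge vectors: W-1→W-2 = (1231, -1088, -155.8), W-1→W-3 = (-594, -477, 69.7).
Normal n = (W-1→W-2) × (W-1→W-3) = (-150150.2, 6744.5, -1233459).
So ∂z/∂x = −n_x/n_z = −0.12173 and ∂z/∂y = −n_y/n_z = 0.00547.
Gradient magnitude |∇z| = √(a² + b²) = √(0.01482 + 0.00003) = 0.12185.
True dip = arctan(0.12185) = 6.9°, dipping toward E (azimuth ≈ 093°).

6.9°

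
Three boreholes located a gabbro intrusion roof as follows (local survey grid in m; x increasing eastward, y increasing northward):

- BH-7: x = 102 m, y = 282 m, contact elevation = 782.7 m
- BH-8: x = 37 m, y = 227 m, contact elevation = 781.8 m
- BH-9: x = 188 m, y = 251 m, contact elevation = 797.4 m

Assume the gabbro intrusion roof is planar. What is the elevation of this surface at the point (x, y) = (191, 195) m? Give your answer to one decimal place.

Two edge vectors: BH-7→BH-8 = (-65, -55, -0.9), BH-7→BH-9 = (86, -31, 14.7).
Normal n = (BH-7→BH-8) × (BH-7→BH-9) = (-836.4, 878.1, 6745).
So ∂z/∂x = −n_x/n_z = 0.12400 and ∂z/∂y = −n_y/n_z = −0.13019.
Intercept c from BH-7: 782.7 − 12.65 + 36.71 = 806.76.
At (191, 195): z = 23.7 − 25.4 + 806.76 = 805.1 m.

805.1 m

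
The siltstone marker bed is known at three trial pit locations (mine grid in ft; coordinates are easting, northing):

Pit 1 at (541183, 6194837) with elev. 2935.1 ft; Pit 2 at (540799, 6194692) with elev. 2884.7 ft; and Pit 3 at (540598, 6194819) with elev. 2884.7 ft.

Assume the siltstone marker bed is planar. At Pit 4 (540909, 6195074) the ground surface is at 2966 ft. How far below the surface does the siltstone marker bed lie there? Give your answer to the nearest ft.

Let the plane be z = a·easting + b·northing + c.
Pit 2−Pit 1: −384a − 145b = −50.4;  Pit 3−Pit 1: −585a − 18b = −50.4.
Solving gives a = 0.08215317, b = 0.13002195.
Then c = 2935.1 − a·541183 − b·6194837 = −846989.57.
At (540909, 6195074): z_contact = 44437.4 + 805495.6 − 846989.57 = 2943.4 ft.
Depth below ground = 2966 − 2943.4 = 23 ft.

23 ft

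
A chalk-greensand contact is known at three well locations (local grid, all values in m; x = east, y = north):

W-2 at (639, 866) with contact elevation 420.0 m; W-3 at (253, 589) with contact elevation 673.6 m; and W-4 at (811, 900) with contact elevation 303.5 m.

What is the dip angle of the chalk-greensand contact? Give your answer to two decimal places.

34.46°

Two edge vectors: W-2→W-3 = (-386, -277, 253.6), W-2→W-4 = (172, 34, -116.5).
Normal n = (W-2→W-3) × (W-2→W-4) = (23648.1, -1349.8, 34520).
So ∂z/∂x = −n_x/n_z = −0.68506 and ∂z/∂y = −n_y/n_z = 0.03910.
Gradient magnitude |∇z| = √(a² + b²) = √(0.46930 + 0.00153) = 0.68617.
True dip = arctan(0.68617) = 34.46°, dipping toward E (azimuth ≈ 093°).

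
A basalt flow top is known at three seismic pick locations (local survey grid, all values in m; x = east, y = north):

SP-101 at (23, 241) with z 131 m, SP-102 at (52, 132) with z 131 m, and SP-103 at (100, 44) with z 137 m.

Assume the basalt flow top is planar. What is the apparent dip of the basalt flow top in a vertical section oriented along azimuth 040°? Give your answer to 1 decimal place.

11.7°

Let the plane be z = a·x + b·y + c.
SP-102−SP-101: 29a − 109b = 0;  SP-103−SP-101: 77a − 197b = 6.
Solving gives a = 0.24403, b = 0.06493.
Unit vector along 040° is (sin 40°, cos 40°) = (0.6428, 0.7660).
Slope in that direction = a·(0.6428) + b·(0.7660) = 0.20660.
Apparent dip = arctan|0.20660| = 11.7° (true dip is 14.2°, so apparent ≤ true as expected).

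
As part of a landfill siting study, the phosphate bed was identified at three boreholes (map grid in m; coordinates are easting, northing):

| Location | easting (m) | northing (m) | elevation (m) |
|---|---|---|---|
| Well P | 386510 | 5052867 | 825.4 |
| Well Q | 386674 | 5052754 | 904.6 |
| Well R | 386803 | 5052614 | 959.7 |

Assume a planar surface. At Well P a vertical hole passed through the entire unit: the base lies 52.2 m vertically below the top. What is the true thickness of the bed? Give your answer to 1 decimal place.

44.8 m

Let the plane be z = a·easting + b·northing + c.
Well Q−Well P: 164a − 113b = 79.2;  Well R−Well P: 293a − 253b = 134.3.
Solving gives a = 0.57995, b = 0.14081.
|∇z| = √(a²+b²) = 0.59680, so dip δ = arctan(0.59680) = 30.83°.
True thickness = vertical thickness × cos δ = 52.2 × cos 30.83° = 44.8 m.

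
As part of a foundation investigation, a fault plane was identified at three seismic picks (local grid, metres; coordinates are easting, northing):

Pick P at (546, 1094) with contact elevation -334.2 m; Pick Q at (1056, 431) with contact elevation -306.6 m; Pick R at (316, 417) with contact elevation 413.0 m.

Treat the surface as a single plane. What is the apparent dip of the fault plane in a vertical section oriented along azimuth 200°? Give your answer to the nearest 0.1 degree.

46.6°

Let the plane be z = a·easting + b·northing + c.
Pick Q−Pick P: 510a − 663b = 27.6;  Pick R−Pick P: −230a − 677b = 747.2.
Solving gives a = −0.95771, b = −0.77833.
Unit vector along 200° is (sin 200°, cos 200°) = (-0.3420, -0.9397).
Slope in that direction = a·(-0.3420) + b·(-0.9397) = 1.05894.
Apparent dip = arctan|1.05894| = 46.6° (true dip is 51.0°, so apparent ≤ true as expected).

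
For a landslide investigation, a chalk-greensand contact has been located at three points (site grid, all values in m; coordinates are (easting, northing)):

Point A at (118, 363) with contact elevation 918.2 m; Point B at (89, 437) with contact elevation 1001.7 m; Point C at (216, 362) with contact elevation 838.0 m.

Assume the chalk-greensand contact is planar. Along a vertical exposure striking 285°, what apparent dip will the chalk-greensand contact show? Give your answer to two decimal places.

44.78°

Let the plane be z = a·E + b·N + c.
Point B−Point A: −29a + 74b = 83.5;  Point C−Point A: 98a − 1b = −80.2.
Solving gives a = −0.81009, b = 0.81091.
Unit vector along 285° is (sin 285°, cos 285°) = (-0.9659, 0.2588).
Slope in that direction = a·(-0.9659) + b·(0.2588) = 0.99237.
Apparent dip = arctan|0.99237| = 44.78° (true dip is 48.9°, so apparent ≤ true as expected).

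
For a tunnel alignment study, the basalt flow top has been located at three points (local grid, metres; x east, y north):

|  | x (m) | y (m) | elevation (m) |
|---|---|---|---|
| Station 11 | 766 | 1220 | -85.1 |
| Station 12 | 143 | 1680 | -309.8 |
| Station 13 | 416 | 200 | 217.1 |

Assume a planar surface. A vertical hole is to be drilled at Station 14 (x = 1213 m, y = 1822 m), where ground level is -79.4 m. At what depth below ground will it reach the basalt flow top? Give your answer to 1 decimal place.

Let the plane be z = a·x + b·y + c.
Station 12−Station 11: −623a + 460b = −224.7;  Station 13−Station 11: −350a − 1020b = 302.2.
Solving gives a = 0.113229, b = −0.335127.
Then c = -85.1 − a·766 − b·1220 = 237.02.
At (1213, 1822): z_contact = 137.35 − 610.60 + 237.02 = -236.23 m.
Depth below ground = -79.4 − (-236.23) = 156.8 m.

156.8 m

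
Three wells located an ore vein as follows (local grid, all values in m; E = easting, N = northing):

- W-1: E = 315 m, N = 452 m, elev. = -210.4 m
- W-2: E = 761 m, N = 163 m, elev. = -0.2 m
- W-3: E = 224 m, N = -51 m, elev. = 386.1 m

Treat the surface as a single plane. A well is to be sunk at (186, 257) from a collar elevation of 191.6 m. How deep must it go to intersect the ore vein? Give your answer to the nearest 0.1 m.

145.8 m

Two edge vectors: W-1→W-2 = (446, -289, 210.2), W-1→W-3 = (-91, -503, 596.5).
Normal n = (W-1→W-2) × (W-1→W-3) = (-66657.9, -285167.2, -250637).
So ∂z/∂E = −n_x/n_z = −0.26595 and ∂z/∂N = −n_y/n_z = −1.13777.
Intercept c from W-1: -210.4 + 83.78 + 514.27 = 387.65.
At (186, 257): z_contact = −49.47 − 292.41 + 387.65 = 45.77 m.
Depth below ground = 191.6 − 45.77 = 145.8 m.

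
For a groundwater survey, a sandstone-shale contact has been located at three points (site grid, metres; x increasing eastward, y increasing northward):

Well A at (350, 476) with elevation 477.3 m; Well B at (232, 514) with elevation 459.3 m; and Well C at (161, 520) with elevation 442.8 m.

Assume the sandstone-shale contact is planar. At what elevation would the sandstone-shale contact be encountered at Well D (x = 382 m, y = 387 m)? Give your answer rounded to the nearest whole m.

456 m

Let the plane be z = a·x + b·y + c.
Well B−Well A: −118a + 38b = −18;  Well C−Well A: −189a + 44b = −34.5.
Solving gives a = 0.26080, b = 0.33618.
Then c = 477.3 − a·350 − b·476 = 226.00.
At (382, 387): z = 99.6 + 130.1 + 226.00 = 455.7 m.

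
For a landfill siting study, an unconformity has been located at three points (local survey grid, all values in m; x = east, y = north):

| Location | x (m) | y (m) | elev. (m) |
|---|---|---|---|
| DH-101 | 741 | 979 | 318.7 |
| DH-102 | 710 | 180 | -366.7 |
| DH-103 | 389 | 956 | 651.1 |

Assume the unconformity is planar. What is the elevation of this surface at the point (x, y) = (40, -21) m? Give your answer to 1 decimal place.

Let the plane be z = a·x + b·y + c.
DH-102−DH-101: −31a − 799b = −685.4;  DH-103−DH-101: −352a − 23b = 332.4.
Solving gives a = −1.00291, b = 0.89673.
Then c = 318.7 − a·741 − b·979 = 183.96.
At (40, -21): z = −40.1 − 18.8 + 183.96 = 125.0 m.

125.0 m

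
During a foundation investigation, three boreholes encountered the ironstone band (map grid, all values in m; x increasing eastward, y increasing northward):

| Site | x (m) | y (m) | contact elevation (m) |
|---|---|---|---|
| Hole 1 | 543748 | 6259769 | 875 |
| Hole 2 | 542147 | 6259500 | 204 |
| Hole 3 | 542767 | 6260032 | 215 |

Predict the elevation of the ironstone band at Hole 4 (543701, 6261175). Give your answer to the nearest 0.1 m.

32.9 m

Let the plane be z = a·x + b·y + c.
Hole 2−Hole 1: −1601a − 269b = −671;  Hole 3−Hole 1: −981a + 263b = −660.
Solving gives a = 0.516843516, b = −0.581659737.
Then c = 875 − a·543748 − b·6259769 = 3360897.96.
At (543701, 6261175): z = 281008.3 − 3641873.4 + 3360897.96 = 32.9 m.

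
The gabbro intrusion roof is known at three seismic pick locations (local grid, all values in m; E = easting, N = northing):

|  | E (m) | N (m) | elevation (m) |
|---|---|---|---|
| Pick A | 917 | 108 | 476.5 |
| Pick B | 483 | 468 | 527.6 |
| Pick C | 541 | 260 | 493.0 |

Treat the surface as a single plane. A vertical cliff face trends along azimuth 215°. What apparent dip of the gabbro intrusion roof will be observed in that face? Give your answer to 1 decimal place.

Let the plane be z = a·E + b·N + c.
Pick B−Pick A: −434a + 360b = 51.1;  Pick C−Pick A: −376a + 152b = 16.5.
Solving gives a = 0.02633, b = 0.17369.
Unit vector along 215° is (sin 215°, cos 215°) = (-0.5736, -0.8192).
Slope in that direction = a·(-0.5736) + b·(-0.8192) = −0.15738.
Apparent dip = arctan|0.15738| = 8.9° (true dip is 10.0°, so apparent ≤ true as expected).

8.9°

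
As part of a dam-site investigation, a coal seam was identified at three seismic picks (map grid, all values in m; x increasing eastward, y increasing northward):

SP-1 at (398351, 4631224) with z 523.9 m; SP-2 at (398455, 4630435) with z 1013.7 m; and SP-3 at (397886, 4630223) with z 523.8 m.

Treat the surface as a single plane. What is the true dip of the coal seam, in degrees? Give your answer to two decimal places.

48.94°

Two edge vectors: SP-1→SP-2 = (104, -789, 489.8), SP-1→SP-3 = (-465, -1001, -0.1).
Normal n = (SP-1→SP-2) × (SP-1→SP-3) = (490368.7, -227746.6, -470989).
So ∂z/∂x = −n_x/n_z = 1.04115 and ∂z/∂y = −n_y/n_z = −0.48355.
Gradient magnitude |∇z| = √(a² + b²) = √(1.08399 + 0.23382) = 1.14796.
True dip = arctan(1.14796) = 48.94°, dipping toward WNW (azimuth ≈ 295°).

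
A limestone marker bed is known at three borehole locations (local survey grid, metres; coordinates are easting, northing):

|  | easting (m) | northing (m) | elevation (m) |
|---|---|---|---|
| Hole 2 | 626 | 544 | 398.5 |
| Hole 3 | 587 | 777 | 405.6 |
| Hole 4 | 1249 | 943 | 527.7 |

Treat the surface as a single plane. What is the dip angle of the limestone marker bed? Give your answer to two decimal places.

Let the plane be z = a·easting + b·northing + c.
Hole 3−Hole 2: −39a + 233b = 7.1;  Hole 4−Hole 2: 623a + 399b = 129.2.
Solving gives a = 0.16968, b = 0.05887.
Gradient magnitude |∇z| = √(a² + b²) = √(0.02879 + 0.00347) = 0.17960.
True dip = arctan(0.17960) = 10.18°, dipping toward WSW (azimuth ≈ 251°).

10.18°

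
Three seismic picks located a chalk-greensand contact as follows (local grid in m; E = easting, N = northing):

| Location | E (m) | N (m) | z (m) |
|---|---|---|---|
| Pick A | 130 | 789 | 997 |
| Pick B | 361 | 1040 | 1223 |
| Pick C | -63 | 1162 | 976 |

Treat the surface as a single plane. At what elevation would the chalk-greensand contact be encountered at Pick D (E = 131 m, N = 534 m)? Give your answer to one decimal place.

Let the plane be z = a·E + b·N + c.
Pick B−Pick A: 231a + 251b = 226;  Pick C−Pick A: −193a + 373b = −21.
Solving gives a = 0.665416, b = 0.288004.
Then c = 997 − a·130 − b·789 = 683.26.
At (131, 534): z = 87.2 + 153.8 + 683.26 = 924.2 m.

924.2 m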